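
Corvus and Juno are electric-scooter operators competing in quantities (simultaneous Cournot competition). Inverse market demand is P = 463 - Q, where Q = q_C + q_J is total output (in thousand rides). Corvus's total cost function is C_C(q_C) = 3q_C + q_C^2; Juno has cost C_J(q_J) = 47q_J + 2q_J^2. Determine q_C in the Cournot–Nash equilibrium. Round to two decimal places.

101.91

Corvus's profit: π_C = (463 - Q)q_C - (3q_C + q_C²). Setting ∂π_C/∂q_C = 0: 460 - 4q_C - (q_J) = 0.
Juno's profit: π_J = (463 - Q)q_J - (47q_J + 2q_J²). Setting ∂π_J/∂q_J = 0: 416 - 6q_J - (q_C) = 0.
Best responses: q_C = (460 - q_J)/4, q_J = (416 - q_C)/6.
Solving the pair: q_C = 101.9130, q_J = 1204/23.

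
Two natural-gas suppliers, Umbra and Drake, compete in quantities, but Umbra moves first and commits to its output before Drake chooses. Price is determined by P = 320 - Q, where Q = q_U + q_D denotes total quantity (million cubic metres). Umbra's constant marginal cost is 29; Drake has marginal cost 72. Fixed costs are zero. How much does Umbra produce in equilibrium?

The follower Drake best-responds to any q_U: π_D = (320 - Q)q_D - 72q_D.
Follower FOC: 248 - q_U - 2q_D = 0, so q_D(q_U) = (248 - q_U)/2.
The leader anticipates this reaction. Substituting into P = 320 - Q gives P = 196 - (1/2)q_U, so π_U = (196 - (1/2)q_U)q_U - 29q_U.
Maximising: ∂π_U/∂q_U = 167 - q_U = 0, giving q_U = 167.
Then q_D = (248 - 167)/2 = 81/2.

167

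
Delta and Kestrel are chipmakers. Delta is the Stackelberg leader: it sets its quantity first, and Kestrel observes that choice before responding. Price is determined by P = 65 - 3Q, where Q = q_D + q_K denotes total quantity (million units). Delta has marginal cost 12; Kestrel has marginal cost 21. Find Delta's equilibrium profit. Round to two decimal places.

Solve by backward induction. Given q_D, the follower Kestrel maximises π_K = (65 - 3q_D - 3q_K)q_K - 21q_K.
∂π_K/∂q_K = 44 - 3q_D - 6q_K = 0 gives the reaction function q_K = (44 - 3q_D)/6.
The leader anticipates this reaction. Substituting into P = 65 - 3Q gives P = 43 - (3/2)q_D, so π_D = (43 - (3/2)q_D)q_D - 12q_D.
The leader's first-order condition 31 - 3q_D = 0 yields q_D = 31/3.
Then q_K = (44 - 3·(31/3))/6 = 13/6.
Price P = 65 - 3·(25/2) = 55/2.
Delta's profit: (55/2 - 12)·(31/3) = 961/6.

160.17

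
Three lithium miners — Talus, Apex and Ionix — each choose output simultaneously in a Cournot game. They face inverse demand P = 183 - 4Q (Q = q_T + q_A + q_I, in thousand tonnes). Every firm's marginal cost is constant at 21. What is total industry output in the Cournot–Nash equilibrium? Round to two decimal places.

30.38

Each firm earns π_i = (183 - 4Q)q_i - 21q_i.
Setting ∂π_i/∂q_i = 0 with rivals' quantities fixed: 162 - 8q_i - 4·Σ_{j≠i} q_j = 0.
By symmetry each firm produces the same amount; substituting Σ_{j≠i} q_j = 2q_i yields q_i = 162/16 = 81/8.
Total output Q = 81/8 + 81/8 + 81/8 = 243/8.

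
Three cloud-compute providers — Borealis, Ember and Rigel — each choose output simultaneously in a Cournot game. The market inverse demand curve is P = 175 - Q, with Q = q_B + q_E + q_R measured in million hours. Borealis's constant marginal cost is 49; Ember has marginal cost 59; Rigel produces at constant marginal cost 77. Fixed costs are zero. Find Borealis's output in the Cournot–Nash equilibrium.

41

Borealis's profit: π_B = (175 - Q)q_B - (49q_B). Setting ∂π_B/∂q_B = 0: 126 - 2q_B - (q_E + q_R) = 0.
Ember's first-order condition: 116 - 2q_E - (q_B + q_R) = 0.
Rigel's first-order condition: 98 - 2q_R - (q_B + q_E) = 0.
Adding the 3 first-order conditions: 340 − 4Q = 0, so Q = 85.
Back-substituting: q_B = (126 − 85) = 41, q_E = (116 − 85) = 31, q_R = (98 − 85) = 13.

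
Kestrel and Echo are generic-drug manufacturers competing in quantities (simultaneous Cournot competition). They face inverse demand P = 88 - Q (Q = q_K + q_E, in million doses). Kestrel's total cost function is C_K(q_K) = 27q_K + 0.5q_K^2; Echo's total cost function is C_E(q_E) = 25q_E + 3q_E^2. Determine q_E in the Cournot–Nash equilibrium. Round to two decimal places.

Kestrel's profit: π_K = (88 - Q)q_K - (27q_K + (1/2)q_K²). Setting ∂π_K/∂q_K = 0: 61 - 3q_K - (q_E) = 0.
Echo's first-order condition: 63 - 8q_E - (q_K) = 0.
Rearranging gives the reaction functions q_K = (61 - q_E)/3 and q_E = (63 - q_K)/8.
Solving the pair: q_K = 425/23, q_E = 128/23.

5.57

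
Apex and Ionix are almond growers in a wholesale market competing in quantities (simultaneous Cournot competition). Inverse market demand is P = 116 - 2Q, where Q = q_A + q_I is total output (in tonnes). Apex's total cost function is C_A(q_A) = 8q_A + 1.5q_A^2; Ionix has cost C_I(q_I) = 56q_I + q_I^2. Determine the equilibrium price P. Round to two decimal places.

Apex's profit: π_A = (116 - 2Q)q_A - (8q_A + (3/2)q_A²). Setting ∂π_A/∂q_A = 0: 108 - 7q_A - 2(q_I) = 0.
Ionix's first-order condition: 60 - 6q_I - 2(q_A) = 0.
Rearranging gives the reaction functions q_A = (108 - 2q_I)/7 and q_I = (60 - 2q_A)/6.
Substituting one into the other gives q_A = 264/19 and q_I = 102/19.
Total output Q = 366/19, so price P = 116 - 2·(366/19) = 1472/19.

77.47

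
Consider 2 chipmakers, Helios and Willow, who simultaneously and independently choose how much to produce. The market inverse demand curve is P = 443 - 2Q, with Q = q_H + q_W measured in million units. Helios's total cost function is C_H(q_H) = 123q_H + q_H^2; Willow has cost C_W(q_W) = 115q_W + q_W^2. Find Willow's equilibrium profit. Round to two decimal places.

5166.75

Helios's profit: π_H = (443 - 2Q)q_H - (123q_H + q_H²). Setting ∂π_H/∂q_H = 0: 320 - 6q_H - 2(q_W) = 0.
Willow's profit: π_W = (443 - 2Q)q_W - (115q_W + q_W²). Setting ∂π_W/∂q_W = 0: 328 - 6q_W - 2(q_H) = 0.
So q_H = (320 - 2q_W)/6 and q_W = (328 - 2q_H)/6.
Solving the pair: q_H = 79/2, q_W = 83/2.
Price P = 443 - 2·81 = 281.
Willow's profit: 281·(83/2) - 115·(83/2) - (83/2)² = 5166.7500.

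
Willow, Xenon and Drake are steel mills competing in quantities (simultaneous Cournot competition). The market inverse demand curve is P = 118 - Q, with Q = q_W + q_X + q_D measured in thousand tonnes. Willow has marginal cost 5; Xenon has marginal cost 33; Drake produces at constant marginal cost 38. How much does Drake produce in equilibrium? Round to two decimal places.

Willow's profit: π_W = (118 - Q)q_W - (5q_W). Setting ∂π_W/∂q_W = 0: 113 - 2q_W - (q_X + q_D) = 0.
Xenon's first-order condition: 85 - 2q_X - (q_W + q_D) = 0.
Drake's profit: π_D = (118 - Q)q_D - (38q_D). Setting ∂π_D/∂q_D = 0: 80 - 2q_D - (q_W + q_X) = 0.
Summing all 3 equations gives 278 − 4Q = 0, hence Q = 139/2.
Back-substituting: q_W = (113 − 139/2) = 87/2, q_X = (85 − 139/2) = 31/2, q_D = (80 − 139/2) = 21/2.

10.50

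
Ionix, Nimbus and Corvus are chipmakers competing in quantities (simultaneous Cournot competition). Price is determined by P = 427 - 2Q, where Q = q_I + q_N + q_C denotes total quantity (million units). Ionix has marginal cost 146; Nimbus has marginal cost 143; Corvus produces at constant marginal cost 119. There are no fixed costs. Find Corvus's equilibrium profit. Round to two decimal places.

4027.53

Ionix's profit: π_I = (427 - 2Q)q_I - (146q_I). Setting ∂π_I/∂q_I = 0: 281 - 4q_I - 2(q_N + q_C) = 0.
Nimbus's first-order condition: 284 - 4q_N - 2(q_I + q_C) = 0.
Corvus's first-order condition: 308 - 4q_C - 2(q_I + q_N) = 0.
Summing all 3 equations gives 873 − 8Q = 0, hence Q = 873/8.
Back-substituting: q_I = (281 − 873/4)/2 = 251/8, q_N = (284 − 873/4)/2 = 263/8, q_C = (308 − 873/4)/2 = 359/8.
Price P = 427 - 2·(873/8) = 835/4.
Corvus's profit: (835/4 - 119)·(359/8) = 4027.5313.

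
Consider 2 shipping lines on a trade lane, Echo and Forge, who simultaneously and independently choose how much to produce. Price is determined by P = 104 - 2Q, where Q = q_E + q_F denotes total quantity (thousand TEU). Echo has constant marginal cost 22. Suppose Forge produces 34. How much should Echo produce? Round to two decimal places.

3.50

With the rival's output fixed at 34, Echo's profit is π_E = (104 - 2·34 - 2q_E)q_E - (22q_E) = (36 - 2q_E)q_E - (22q_E).
∂π_E/∂q_E = 14 - 4q_E = 0, so q_E = 7/2.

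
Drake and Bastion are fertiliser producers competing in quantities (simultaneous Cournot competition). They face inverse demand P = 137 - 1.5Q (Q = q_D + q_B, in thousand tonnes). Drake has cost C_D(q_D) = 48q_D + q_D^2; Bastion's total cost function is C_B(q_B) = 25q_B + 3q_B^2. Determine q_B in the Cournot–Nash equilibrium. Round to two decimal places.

Drake's profit: π_D = (137 - 1.5Q)q_D - (48q_D + q_D²). Setting ∂π_D/∂q_D = 0: 89 - 5q_D - (3/2)(q_B) = 0.
Bastion's first-order condition: 112 - 9q_B - (3/2)(q_D) = 0.
So q_D = (89 - (3/2)q_B)/5 and q_B = (112 - (3/2)q_D)/9.
Substituting one into the other gives q_D = 844/57 and q_B = 1706/171.

9.98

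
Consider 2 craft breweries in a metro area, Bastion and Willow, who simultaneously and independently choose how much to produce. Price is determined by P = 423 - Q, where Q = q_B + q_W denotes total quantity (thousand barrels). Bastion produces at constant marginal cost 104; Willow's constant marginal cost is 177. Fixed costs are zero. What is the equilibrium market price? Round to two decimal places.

234.67

Bastion's profit: π_B = (423 - Q)q_B - (104q_B). Setting ∂π_B/∂q_B = 0: 319 - 2q_B - (q_W) = 0.
Willow's first-order condition: 246 - 2q_W - (q_B) = 0.
So q_B = (319 - q_W)/2 and q_W = (246 - q_B)/2.
Solving the pair: q_B = 392/3, q_W = 173/3.
Total output Q = 565/3, so price P = 423 - 565/3 = 704/3.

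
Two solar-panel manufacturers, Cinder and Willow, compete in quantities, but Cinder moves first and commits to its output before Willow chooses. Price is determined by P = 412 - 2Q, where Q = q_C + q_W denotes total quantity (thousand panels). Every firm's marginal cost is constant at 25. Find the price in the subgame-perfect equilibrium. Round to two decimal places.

Solve by backward induction. Given q_C, the follower Willow maximises π_W = (412 - 2q_C - 2q_W)q_W - 25q_W.
Setting the follower's marginal profit to zero, 387 - 2q_C - 4q_W = 0, i.e. q_W = (387 - 2q_C)/4.
Cinder substitutes q_W(q_C) into its own profit: π_C = q_C(412 - 2q_C - (387 - 2q_C)/2) - 25q_C = (437/2 - q_C)q_C - 25q_C.
Maximising: ∂π_C/∂q_C = 387/2 - 2q_C = 0, giving q_C = 387/4.
Then q_W = (387 - 2·(387/4))/4 = 387/8.
Total output Q = 1161/8, so price P = 412 - 2·(1161/8) = 487/4.

121.75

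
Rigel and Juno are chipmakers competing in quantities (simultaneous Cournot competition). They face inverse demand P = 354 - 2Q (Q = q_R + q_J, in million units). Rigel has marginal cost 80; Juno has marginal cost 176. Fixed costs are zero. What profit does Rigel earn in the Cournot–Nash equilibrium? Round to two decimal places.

7605.56

Rigel's profit: π_R = (354 - 2Q)q_R - (80q_R). Setting ∂π_R/∂q_R = 0: 274 - 4q_R - 2(q_J) = 0.
Juno's profit: π_J = (354 - 2Q)q_J - (176q_J). Setting ∂π_J/∂q_J = 0: 178 - 4q_J - 2(q_R) = 0.
Best responses: q_R = (274 - 2q_J)/4, q_J = (178 - 2q_R)/4.
Solving the pair: q_R = 185/3, q_J = 41/3.
Price P = 354 - 2·(226/3) = 610/3.
Rigel's profit: (610/3 - 80)·(185/3) = 7605.5556.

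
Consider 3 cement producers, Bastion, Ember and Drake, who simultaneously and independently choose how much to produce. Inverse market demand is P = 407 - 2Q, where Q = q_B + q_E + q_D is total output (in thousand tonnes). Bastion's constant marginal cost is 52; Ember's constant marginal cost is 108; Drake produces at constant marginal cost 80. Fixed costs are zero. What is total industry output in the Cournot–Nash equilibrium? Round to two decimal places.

122.63

Bastion's profit: π_B = (407 - 2Q)q_B - (52q_B). Setting ∂π_B/∂q_B = 0: 355 - 4q_B - 2(q_E + q_D) = 0.
Ember's profit: π_E = (407 - 2Q)q_E - (108q_E). Setting ∂π_E/∂q_E = 0: 299 - 4q_E - 2(q_B + q_D) = 0.
Drake's first-order condition: 327 - 4q_D - 2(q_B + q_E) = 0.
Summing all 3 equations gives 981 − 8Q = 0, hence Q = 981/8.
Back-substituting: q_B = (355 − 981/4)/2 = 439/8, q_E = (299 − 981/4)/2 = 215/8, q_D = (327 − 981/4)/2 = 327/8.
Total output Q = 439/8 + 215/8 + 327/8 = 981/8.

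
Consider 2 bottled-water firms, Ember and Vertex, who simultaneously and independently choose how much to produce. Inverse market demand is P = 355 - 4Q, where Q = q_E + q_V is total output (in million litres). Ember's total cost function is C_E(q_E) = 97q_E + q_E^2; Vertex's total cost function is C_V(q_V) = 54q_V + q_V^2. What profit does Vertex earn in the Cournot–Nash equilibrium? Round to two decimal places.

2772.45

Ember's profit: π_E = (355 - 4Q)q_E - (97q_E + q_E²). Setting ∂π_E/∂q_E = 0: 258 - 10q_E - 4(q_V) = 0.
Vertex's first-order condition: 301 - 10q_V - 4(q_E) = 0.
Rearranging gives the reaction functions q_E = (258 - 4q_V)/10 and q_V = (301 - 4q_E)/10.
Substituting one into the other gives q_E = 344/21 and q_V = 989/42.
Price P = 355 - 4·(559/14) = 1367/7.
Vertex's profit: (1367/7)·(989/42) - 54·(989/42) - (989/42)² = 2772.4518.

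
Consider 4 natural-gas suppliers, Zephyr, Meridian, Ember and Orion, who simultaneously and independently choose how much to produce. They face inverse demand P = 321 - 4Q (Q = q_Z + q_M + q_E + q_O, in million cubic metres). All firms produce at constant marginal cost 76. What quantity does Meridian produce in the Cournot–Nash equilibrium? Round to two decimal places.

A representative firm's profit is π_i = q_i(321 - 4Q) - 76q_i.
Setting ∂π_i/∂q_i = 0 with rivals' quantities fixed: 245 - 8q_i - 4·Σ_{j≠i} q_j = 0.
By symmetry each firm produces the same amount; substituting Σ_{j≠i} q_j = 3q_i yields q_i = 245/20 = 49/4.

12.25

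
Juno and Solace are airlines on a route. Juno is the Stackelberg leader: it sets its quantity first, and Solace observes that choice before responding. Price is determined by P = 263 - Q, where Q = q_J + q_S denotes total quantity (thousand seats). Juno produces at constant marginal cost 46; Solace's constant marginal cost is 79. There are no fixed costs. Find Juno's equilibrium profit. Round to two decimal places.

7812.50

Solve by backward induction. Given q_J, the follower Solace maximises π_S = (263 - q_J - q_S)q_S - 79q_S.
Follower FOC: 184 - q_J - 2q_S = 0, so q_S(q_J) = (184 - q_J)/2.
Juno substitutes q_S(q_J) into its own profit: π_J = q_J(263 - q_J - (184 - q_J)/2) - 46q_J = (171 - (1/2)q_J)q_J - 46q_J.
The leader's first-order condition 125 - q_J = 0 yields q_J = 125.
Then q_S = (184 - 125)/2 = 59/2.
Price P = 263 - 309/2 = 217/2.
Juno's profit: (217/2 - 46)·125 = 7812.5000.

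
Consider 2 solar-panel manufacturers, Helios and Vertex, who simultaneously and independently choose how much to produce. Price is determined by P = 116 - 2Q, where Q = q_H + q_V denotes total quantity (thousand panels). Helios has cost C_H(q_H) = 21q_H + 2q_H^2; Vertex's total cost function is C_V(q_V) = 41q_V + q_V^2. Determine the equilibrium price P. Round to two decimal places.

Helios's profit: π_H = (116 - 2Q)q_H - (21q_H + 2q_H²). Setting ∂π_H/∂q_H = 0: 95 - 8q_H - 2(q_V) = 0.
Vertex's first-order condition: 75 - 6q_V - 2(q_H) = 0.
Rearranging gives the reaction functions q_H = (95 - 2q_V)/8 and q_V = (75 - 2q_H)/6.
Solving the pair: q_H = 105/11, q_V = 205/22.
Total output Q = 415/22, so price P = 116 - 2·(415/22) = 861/11.

78.27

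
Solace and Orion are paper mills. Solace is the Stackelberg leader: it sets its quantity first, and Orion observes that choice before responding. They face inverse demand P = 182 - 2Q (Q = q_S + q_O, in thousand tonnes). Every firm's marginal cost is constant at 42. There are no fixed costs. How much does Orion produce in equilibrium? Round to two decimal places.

17.50

The follower Orion best-responds to any q_S: π_O = (182 - 2Q)q_O - 42q_O.
∂π_O/∂q_O = 140 - 2q_S - 4q_O = 0 gives the reaction function q_O = (140 - 2q_S)/4.
Solace substitutes q_O(q_S) into its own profit: π_S = q_S(182 - 2q_S - (140 - 2q_S)/2) - 42q_S = (112 - q_S)q_S - 42q_S.
Maximising: ∂π_S/∂q_S = 70 - 2q_S = 0, giving q_S = 35.
Then q_O = (140 - 2·35)/4 = 35/2.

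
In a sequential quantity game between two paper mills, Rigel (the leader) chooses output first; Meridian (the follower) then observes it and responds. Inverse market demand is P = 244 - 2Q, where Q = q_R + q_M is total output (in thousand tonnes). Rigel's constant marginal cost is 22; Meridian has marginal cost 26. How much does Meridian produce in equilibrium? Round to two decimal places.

The follower Meridian best-responds to any q_R: π_M = (244 - 2Q)q_M - 26q_M.
Setting the follower's marginal profit to zero, 218 - 2q_R - 4q_M = 0, i.e. q_M = (218 - 2q_R)/4.
The leader anticipates this reaction. Substituting into P = 244 - 2Q gives P = 135 - q_R, so π_R = (135 - q_R)q_R - 22q_R.
The leader's first-order condition 113 - 2q_R = 0 yields q_R = 113/2.
Then q_M = (218 - 2·(113/2))/4 = 105/4.

26.25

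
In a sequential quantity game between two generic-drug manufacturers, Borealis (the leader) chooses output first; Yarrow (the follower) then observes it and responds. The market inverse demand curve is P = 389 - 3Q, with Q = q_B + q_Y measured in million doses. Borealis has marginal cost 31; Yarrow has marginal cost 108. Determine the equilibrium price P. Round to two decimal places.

Solve by backward induction. Given q_B, the follower Yarrow maximises π_Y = (389 - 3q_B - 3q_Y)q_Y - 108q_Y.
∂π_Y/∂q_Y = 281 - 3q_B - 6q_Y = 0 gives the reaction function q_Y = (281 - 3q_B)/6.
Borealis substitutes q_Y(q_B) into its own profit: π_B = q_B(389 - 3q_B - (281 - 3q_B)/2) - 31q_B = (497/2 - (3/2)q_B)q_B - 31q_B.
The leader's first-order condition 435/2 - 3q_B = 0 yields q_B = 145/2.
Then q_Y = (281 - 3·(145/2))/6 = 127/12.
Total output Q = 997/12, so price P = 389 - 3·(997/12) = 559/4.

139.75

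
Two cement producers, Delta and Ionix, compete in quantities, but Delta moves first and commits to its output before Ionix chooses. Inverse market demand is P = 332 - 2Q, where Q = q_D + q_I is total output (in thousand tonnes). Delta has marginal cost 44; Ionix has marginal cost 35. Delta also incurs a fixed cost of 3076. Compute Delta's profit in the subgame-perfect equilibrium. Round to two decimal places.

1789.06

The follower Ionix best-responds to any q_D: π_I = (332 - 2Q)q_I - 35q_I.
Follower FOC: 297 - 2q_D - 4q_I = 0, so q_I(q_D) = (297 - 2q_D)/4.
Delta substitutes q_I(q_D) into its own profit: π_D = q_D(332 - 2q_D - (297 - 2q_D)/2) - 44q_D = (367/2 - q_D)q_D - 44q_D.
Leader FOC: 279/2 - 2q_D = 0, so q_D = 279/4.
Then q_I = (297 - 2·(279/4))/4 = 315/8.
Price P = 332 - 2·(873/8) = 455/4.
Delta's profit: (455/4 - 44)·(279/4) - 3076 = 1789.0625.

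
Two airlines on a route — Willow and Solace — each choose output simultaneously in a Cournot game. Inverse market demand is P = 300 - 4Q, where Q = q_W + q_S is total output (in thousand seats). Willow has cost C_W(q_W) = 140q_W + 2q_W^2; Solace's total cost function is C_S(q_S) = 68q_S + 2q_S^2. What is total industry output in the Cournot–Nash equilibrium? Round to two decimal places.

Willow's profit: π_W = (300 - 4Q)q_W - (140q_W + 2q_W²). Setting ∂π_W/∂q_W = 0: 160 - 12q_W - 4(q_S) = 0.
Solace's first-order condition: 232 - 12q_S - 4(q_W) = 0.
Rearranging gives the reaction functions q_W = (160 - 4q_S)/12 and q_S = (232 - 4q_W)/12.
Substituting one into the other gives q_W = 31/4 and q_S = 67/4.
Total output Q = 31/4 + 67/4 = 49/2.

24.50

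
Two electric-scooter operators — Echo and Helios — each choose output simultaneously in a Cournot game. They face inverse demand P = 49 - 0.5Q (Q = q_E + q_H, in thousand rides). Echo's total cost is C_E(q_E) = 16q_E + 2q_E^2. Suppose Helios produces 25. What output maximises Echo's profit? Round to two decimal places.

With the rival's output fixed at 25, Echo's profit is π_E = (49 - (1/2)·25 - (1/2)q_E)q_E - (16q_E + 2q_E²) = (73/2 - (1/2)q_E)q_E - (16q_E + 2q_E²).
∂π_E/∂q_E = 41/2 - 5q_E = 0, so q_E = 41/10.

4.10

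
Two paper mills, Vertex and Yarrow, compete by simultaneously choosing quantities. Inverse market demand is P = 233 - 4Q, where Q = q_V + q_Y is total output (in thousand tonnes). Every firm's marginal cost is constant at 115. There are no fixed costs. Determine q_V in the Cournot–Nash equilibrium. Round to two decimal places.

9.83

Each firm earns π_i = (233 - 4Q)q_i - 115q_i.
First-order condition (treating rivals' output as given): 118 - 8q_i - 4q_j = 0.
With identical firms every q_j equals q_i, so q_j = q_i and 118 = 12q_i, giving q_i = 59/6.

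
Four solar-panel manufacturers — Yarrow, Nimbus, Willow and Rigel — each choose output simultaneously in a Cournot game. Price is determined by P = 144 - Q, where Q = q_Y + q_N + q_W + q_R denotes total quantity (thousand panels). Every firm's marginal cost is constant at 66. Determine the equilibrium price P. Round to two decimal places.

Each firm earns π_i = (144 - Q)q_i - 66q_i.
First-order condition (treating rivals' output as given): 78 - 2q_i - Σ_{j≠i} q_j = 0.
By symmetry each firm produces the same amount; substituting Σ_{j≠i} q_j = 3q_i yields q_i = 78/5.
Total output Q = 312/5, so price P = 144 - 312/5 = 408/5.

81.60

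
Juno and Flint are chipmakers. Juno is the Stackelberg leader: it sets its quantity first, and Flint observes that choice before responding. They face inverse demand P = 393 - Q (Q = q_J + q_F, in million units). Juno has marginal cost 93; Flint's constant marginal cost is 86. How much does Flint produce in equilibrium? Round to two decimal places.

80.25

The follower Flint best-responds to any q_J: π_F = (393 - Q)q_F - 86q_F.
Follower FOC: 307 - q_J - 2q_F = 0, so q_F(q_J) = (307 - q_J)/2.
The leader anticipates this reaction. Substituting into P = 393 - Q gives P = 479/2 - (1/2)q_J, so π_J = (479/2 - (1/2)q_J)q_J - 93q_J.
The leader's first-order condition 293/2 - q_J = 0 yields q_J = 293/2.
Then q_F = (307 - 293/2)/2 = 321/4.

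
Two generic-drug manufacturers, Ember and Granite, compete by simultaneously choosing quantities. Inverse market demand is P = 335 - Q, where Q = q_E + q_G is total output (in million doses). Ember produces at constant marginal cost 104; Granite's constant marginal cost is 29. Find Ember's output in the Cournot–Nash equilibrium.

Ember's profit: π_E = (335 - Q)q_E - (104q_E). Setting ∂π_E/∂q_E = 0: 231 - 2q_E - (q_G) = 0.
Granite's profit: π_G = (335 - Q)q_G - (29q_G). Setting ∂π_G/∂q_G = 0: 306 - 2q_G - (q_E) = 0.
Best responses: q_E = (231 - q_G)/2, q_G = (306 - q_E)/2.
Solving the pair: q_E = 52, q_G = 127.

52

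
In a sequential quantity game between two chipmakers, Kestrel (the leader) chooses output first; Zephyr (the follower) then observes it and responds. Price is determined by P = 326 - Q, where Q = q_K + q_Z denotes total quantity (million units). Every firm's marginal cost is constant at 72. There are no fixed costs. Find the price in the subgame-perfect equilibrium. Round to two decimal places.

The follower Zephyr best-responds to any q_K: π_Z = (326 - Q)q_Z - 72q_Z.
Setting the follower's marginal profit to zero, 254 - q_K - 2q_Z = 0, i.e. q_Z = (254 - q_K)/2.
The leader anticipates this reaction. Substituting into P = 326 - Q gives P = 199 - (1/2)q_K, so π_K = (199 - (1/2)q_K)q_K - 72q_K.
The leader's first-order condition 127 - q_K = 0 yields q_K = 127.
Then q_Z = (254 - 127)/2 = 127/2.
Total output Q = 381/2, so price P = 326 - 381/2 = 271/2.

135.50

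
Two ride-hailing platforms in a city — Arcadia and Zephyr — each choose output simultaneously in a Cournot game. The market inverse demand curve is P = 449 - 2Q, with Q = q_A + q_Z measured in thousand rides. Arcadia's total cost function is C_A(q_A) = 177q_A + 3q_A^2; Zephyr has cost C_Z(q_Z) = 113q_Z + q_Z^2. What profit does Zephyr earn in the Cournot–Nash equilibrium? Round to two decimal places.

7585.96

Arcadia's profit: π_A = (449 - 2Q)q_A - (177q_A + 3q_A²). Setting ∂π_A/∂q_A = 0: 272 - 10q_A - 2(q_Z) = 0.
Zephyr's profit: π_Z = (449 - 2Q)q_Z - (113q_Z + q_Z²). Setting ∂π_Z/∂q_Z = 0: 336 - 6q_Z - 2(q_A) = 0.
Best responses: q_A = (272 - 2q_Z)/10, q_Z = (336 - 2q_A)/6.
Substituting one into the other gives q_A = 120/7 and q_Z = 352/7.
Price P = 449 - 2·(472/7) = 314.1429.
Zephyr's profit: 314.1429·(352/7) - 113·(352/7) - (352/7)² = 7585.9592.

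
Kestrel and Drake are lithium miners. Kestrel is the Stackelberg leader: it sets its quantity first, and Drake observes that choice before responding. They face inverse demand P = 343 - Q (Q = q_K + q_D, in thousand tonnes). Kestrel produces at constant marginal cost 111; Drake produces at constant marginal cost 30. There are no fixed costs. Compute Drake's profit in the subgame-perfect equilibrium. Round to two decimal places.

14101.56

The follower Drake best-responds to any q_K: π_D = (343 - Q)q_D - 30q_D.
∂π_D/∂q_D = 313 - q_K - 2q_D = 0 gives the reaction function q_D = (313 - q_K)/2.
The leader anticipates this reaction. Substituting into P = 343 - Q gives P = 373/2 - (1/2)q_K, so π_K = (373/2 - (1/2)q_K)q_K - 111q_K.
Maximising: ∂π_K/∂q_K = 151/2 - q_K = 0, giving q_K = 151/2.
Then q_D = (313 - 151/2)/2 = 475/4.
Price P = 343 - 777/4 = 595/4.
Drake's profit: (595/4 - 30)·(475/4) = 14101.5625.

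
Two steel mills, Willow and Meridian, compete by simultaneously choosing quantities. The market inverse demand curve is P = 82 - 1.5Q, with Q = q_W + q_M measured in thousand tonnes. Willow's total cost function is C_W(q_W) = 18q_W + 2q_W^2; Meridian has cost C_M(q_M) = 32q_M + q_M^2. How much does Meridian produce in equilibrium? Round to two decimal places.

Willow's profit: π_W = (82 - 1.5Q)q_W - (18q_W + 2q_W²). Setting ∂π_W/∂q_W = 0: 64 - 7q_W - (3/2)(q_M) = 0.
Meridian's profit: π_M = (82 - 1.5Q)q_M - (32q_M + q_M²). Setting ∂π_M/∂q_M = 0: 50 - 5q_M - (3/2)(q_W) = 0.
Rearranging gives the reaction functions q_W = (64 - (3/2)q_M)/7 and q_M = (50 - (3/2)q_W)/5.
Substituting one into the other gives q_W = 980/131 and q_M = 1016/131.

7.76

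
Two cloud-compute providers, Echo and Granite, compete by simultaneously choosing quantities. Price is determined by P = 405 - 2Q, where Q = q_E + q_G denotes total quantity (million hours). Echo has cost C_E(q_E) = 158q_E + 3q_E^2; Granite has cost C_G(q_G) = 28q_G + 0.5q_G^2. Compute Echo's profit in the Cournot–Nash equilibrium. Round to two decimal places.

546.69

Echo's profit: π_E = (405 - 2Q)q_E - (158q_E + 3q_E²). Setting ∂π_E/∂q_E = 0: 247 - 10q_E - 2(q_G) = 0.
Granite's first-order condition: 377 - 5q_G - 2(q_E) = 0.
Rearranging gives the reaction functions q_E = (247 - 2q_G)/10 and q_G = (377 - 2q_E)/5.
Solving the pair: q_E = 481/46, q_G = 1638/23.
Price P = 405 - 2·81.6739 = 241.6522.
Echo's profit: 241.6522·(481/46) - 158·(481/46) - 3(481/46)² = 546.6942.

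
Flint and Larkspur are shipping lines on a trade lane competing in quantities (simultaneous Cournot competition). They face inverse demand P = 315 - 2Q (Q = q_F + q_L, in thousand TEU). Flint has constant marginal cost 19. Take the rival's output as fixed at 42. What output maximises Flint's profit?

With the rival's output fixed at 42, Flint's profit is π_F = (315 - 2·42 - 2q_F)q_F - (19q_F) = (231 - 2q_F)q_F - (19q_F).
∂π_F/∂q_F = 212 - 4q_F = 0, so q_F = 53.

53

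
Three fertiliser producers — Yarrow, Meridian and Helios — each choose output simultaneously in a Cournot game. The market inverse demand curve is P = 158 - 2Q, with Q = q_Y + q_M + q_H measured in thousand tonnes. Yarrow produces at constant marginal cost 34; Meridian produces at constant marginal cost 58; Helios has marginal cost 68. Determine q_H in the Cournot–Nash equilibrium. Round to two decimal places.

Yarrow's profit: π_Y = (158 - 2Q)q_Y - (34q_Y). Setting ∂π_Y/∂q_Y = 0: 124 - 4q_Y - 2(q_M + q_H) = 0.
Meridian's profit: π_M = (158 - 2Q)q_M - (58q_M). Setting ∂π_M/∂q_M = 0: 100 - 4q_M - 2(q_Y + q_H) = 0.
Helios's profit: π_H = (158 - 2Q)q_H - (68q_H). Setting ∂π_H/∂q_H = 0: 90 - 4q_H - 2(q_Y + q_M) = 0.
Adding the 3 conditions: 314 − 4Q − 4Q = 0, i.e. Q = 157/4.
Back-substituting: q_Y = (124 − 157/2)/2 = 91/4, q_M = (100 − 157/2)/2 = 43/4, q_H = (90 − 157/2)/2 = 23/4.

5.75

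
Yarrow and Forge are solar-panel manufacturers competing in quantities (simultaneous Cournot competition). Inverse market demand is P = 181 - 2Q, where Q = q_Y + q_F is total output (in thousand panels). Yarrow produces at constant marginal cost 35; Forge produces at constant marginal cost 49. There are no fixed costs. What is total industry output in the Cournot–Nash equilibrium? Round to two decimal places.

46.33

Yarrow's profit: π_Y = (181 - 2Q)q_Y - (35q_Y). Setting ∂π_Y/∂q_Y = 0: 146 - 4q_Y - 2(q_F) = 0.
Forge's first-order condition: 132 - 4q_F - 2(q_Y) = 0.
Best responses: q_Y = (146 - 2q_F)/4, q_F = (132 - 2q_Y)/4.
Solving the pair: q_Y = 80/3, q_F = 59/3.
Total output Q = 80/3 + 59/3 = 139/3.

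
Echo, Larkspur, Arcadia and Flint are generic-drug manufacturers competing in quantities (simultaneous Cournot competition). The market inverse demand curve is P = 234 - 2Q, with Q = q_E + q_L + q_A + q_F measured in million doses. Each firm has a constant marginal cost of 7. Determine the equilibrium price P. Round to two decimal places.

52.40

A representative firm's profit is π_i = q_i(234 - 2Q) - 7q_i.
Setting ∂π_i/∂q_i = 0 with rivals' quantities fixed: 227 - 4q_i - 2·Σ_{j≠i} q_j = 0.
With identical firms every q_j equals q_i, so Σ_{j≠i} q_j = 3q_i and 227 = 10q_i, giving q_i = 227/10.
Total output Q = 454/5, so price P = 234 - 2·(454/5) = 262/5.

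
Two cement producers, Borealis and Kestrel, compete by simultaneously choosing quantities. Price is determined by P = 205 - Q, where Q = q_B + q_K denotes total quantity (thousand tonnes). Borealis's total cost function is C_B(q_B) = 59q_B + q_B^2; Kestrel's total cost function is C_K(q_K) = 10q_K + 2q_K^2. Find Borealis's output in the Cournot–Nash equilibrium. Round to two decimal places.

Borealis's profit: π_B = (205 - Q)q_B - (59q_B + q_B²). Setting ∂π_B/∂q_B = 0: 146 - 4q_B - (q_K) = 0.
Kestrel's profit: π_K = (205 - Q)q_K - (10q_K + 2q_K²). Setting ∂π_K/∂q_K = 0: 195 - 6q_K - (q_B) = 0.
Rearranging gives the reaction functions q_B = (146 - q_K)/4 and q_K = (195 - q_B)/6.
Substituting one into the other gives q_B = 681/23 and q_K = 634/23.

29.61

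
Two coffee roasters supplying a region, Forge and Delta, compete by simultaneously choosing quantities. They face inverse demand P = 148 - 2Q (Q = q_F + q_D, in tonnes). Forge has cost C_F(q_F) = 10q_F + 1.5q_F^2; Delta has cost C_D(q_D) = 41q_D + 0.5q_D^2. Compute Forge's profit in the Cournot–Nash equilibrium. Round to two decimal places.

Forge's profit: π_F = (148 - 2Q)q_F - (10q_F + (3/2)q_F²). Setting ∂π_F/∂q_F = 0: 138 - 7q_F - 2(q_D) = 0.
Delta's profit: π_D = (148 - 2Q)q_D - (41q_D + (1/2)q_D²). Setting ∂π_D/∂q_D = 0: 107 - 5q_D - 2(q_F) = 0.
Rearranging gives the reaction functions q_F = (138 - 2q_D)/7 and q_D = (107 - 2q_F)/5.
Solving the pair: q_F = 476/31, q_D = 473/31.
Price P = 148 - 2·(949/31) = 86.7742.
Forge's profit: 86.7742·(476/31) - 10·(476/31) - (3/2)(476/31)² = 825.1988.

825.20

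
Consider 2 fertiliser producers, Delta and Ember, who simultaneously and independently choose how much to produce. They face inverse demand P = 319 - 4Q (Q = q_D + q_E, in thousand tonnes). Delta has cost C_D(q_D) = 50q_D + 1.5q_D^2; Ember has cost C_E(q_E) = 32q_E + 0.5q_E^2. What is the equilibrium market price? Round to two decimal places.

Delta's profit: π_D = (319 - 4Q)q_D - (50q_D + (3/2)q_D²). Setting ∂π_D/∂q_D = 0: 269 - 11q_D - 4(q_E) = 0.
Ember's profit: π_E = (319 - 4Q)q_E - (32q_E + (1/2)q_E²). Setting ∂π_E/∂q_E = 0: 287 - 9q_E - 4(q_D) = 0.
Rearranging gives the reaction functions q_D = (269 - 4q_E)/11 and q_E = (287 - 4q_D)/9.
Substituting one into the other gives q_D = 1273/83 and q_E = 25.0723.
Total output Q = 40.4096, so price P = 319 - 4·40.4096 = 157.3614.

157.36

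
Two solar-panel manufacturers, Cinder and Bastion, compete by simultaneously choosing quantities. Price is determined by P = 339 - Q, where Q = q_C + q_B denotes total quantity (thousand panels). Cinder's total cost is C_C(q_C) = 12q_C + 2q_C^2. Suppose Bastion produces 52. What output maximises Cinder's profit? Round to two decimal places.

45.83

With the rival's output fixed at 52, Cinder's profit is π_C = (339 - 52 - q_C)q_C - (12q_C + 2q_C²) = (287 - q_C)q_C - (12q_C + 2q_C²).
∂π_C/∂q_C = 275 - 6q_C = 0, so q_C = 275/6.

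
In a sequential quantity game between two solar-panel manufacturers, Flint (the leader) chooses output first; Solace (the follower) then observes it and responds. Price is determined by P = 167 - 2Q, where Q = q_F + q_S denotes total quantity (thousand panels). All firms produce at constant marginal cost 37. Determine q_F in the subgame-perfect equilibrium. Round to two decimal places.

32.50

The follower Solace best-responds to any q_F: π_S = (167 - 2Q)q_S - 37q_S.
∂π_S/∂q_S = 130 - 2q_F - 4q_S = 0 gives the reaction function q_S = (130 - 2q_F)/4.
Flint substitutes q_S(q_F) into its own profit: π_F = q_F(167 - 2q_F - (130 - 2q_F)/2) - 37q_F = (102 - q_F)q_F - 37q_F.
Maximising: ∂π_F/∂q_F = 65 - 2q_F = 0, giving q_F = 65/2.
Then q_S = (130 - 2·(65/2))/4 = 65/4.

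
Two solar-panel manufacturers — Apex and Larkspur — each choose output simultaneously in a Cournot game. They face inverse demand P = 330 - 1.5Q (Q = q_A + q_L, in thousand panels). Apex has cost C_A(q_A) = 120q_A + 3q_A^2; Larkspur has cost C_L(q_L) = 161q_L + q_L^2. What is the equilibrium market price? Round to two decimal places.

259.74

Apex's profit: π_A = (330 - 1.5Q)q_A - (120q_A + 3q_A²). Setting ∂π_A/∂q_A = 0: 210 - 9q_A - (3/2)(q_L) = 0.
Larkspur's profit: π_L = (330 - 1.5Q)q_L - (161q_L + q_L²). Setting ∂π_L/∂q_L = 0: 169 - 5q_L - (3/2)(q_A) = 0.
Best responses: q_A = (210 - (3/2)q_L)/9, q_L = (169 - (3/2)q_A)/5.
Substituting one into the other gives q_A = 354/19 and q_L = 536/19.
Total output Q = 890/19, so price P = 330 - (3/2)·(890/19) = 259.7368.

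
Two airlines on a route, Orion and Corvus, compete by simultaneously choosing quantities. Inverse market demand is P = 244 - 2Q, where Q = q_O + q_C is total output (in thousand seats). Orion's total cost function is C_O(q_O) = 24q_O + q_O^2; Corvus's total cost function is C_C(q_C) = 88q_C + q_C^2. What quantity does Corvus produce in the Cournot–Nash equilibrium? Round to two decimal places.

Orion's profit: π_O = (244 - 2Q)q_O - (24q_O + q_O²). Setting ∂π_O/∂q_O = 0: 220 - 6q_O - 2(q_C) = 0.
Corvus's first-order condition: 156 - 6q_C - 2(q_O) = 0.
Rearranging gives the reaction functions q_O = (220 - 2q_C)/6 and q_C = (156 - 2q_O)/6.
Solving the pair: q_O = 63/2, q_C = 31/2.

15.50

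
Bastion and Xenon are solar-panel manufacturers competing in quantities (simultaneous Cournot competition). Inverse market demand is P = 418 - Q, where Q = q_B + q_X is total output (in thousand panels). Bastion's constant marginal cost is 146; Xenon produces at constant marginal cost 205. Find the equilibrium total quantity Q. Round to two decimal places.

161.67

Bastion's profit: π_B = (418 - Q)q_B - (146q_B). Setting ∂π_B/∂q_B = 0: 272 - 2q_B - (q_X) = 0.
Xenon's first-order condition: 213 - 2q_X - (q_B) = 0.
Best responses: q_B = (272 - q_X)/2, q_X = (213 - q_B)/2.
Solving the pair: q_B = 331/3, q_X = 154/3.
Total output Q = 331/3 + 154/3 = 485/3.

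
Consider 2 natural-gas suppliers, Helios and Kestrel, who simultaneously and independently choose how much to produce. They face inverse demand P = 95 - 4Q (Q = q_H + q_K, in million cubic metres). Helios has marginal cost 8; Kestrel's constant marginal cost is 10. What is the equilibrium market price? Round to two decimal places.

37.67

Helios's profit: π_H = (95 - 4Q)q_H - (8q_H). Setting ∂π_H/∂q_H = 0: 87 - 8q_H - 4(q_K) = 0.
Kestrel's profit: π_K = (95 - 4Q)q_K - (10q_K). Setting ∂π_K/∂q_K = 0: 85 - 8q_K - 4(q_H) = 0.
So q_H = (87 - 4q_K)/8 and q_K = (85 - 4q_H)/8.
Solving the pair: q_H = 89/12, q_K = 83/12.
Total output Q = 43/3, so price P = 95 - 4·(43/3) = 113/3.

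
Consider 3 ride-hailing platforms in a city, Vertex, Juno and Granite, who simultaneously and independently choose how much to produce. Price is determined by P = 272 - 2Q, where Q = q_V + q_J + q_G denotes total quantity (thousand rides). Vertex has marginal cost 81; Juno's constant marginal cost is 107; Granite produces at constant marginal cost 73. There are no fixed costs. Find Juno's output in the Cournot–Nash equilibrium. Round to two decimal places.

Vertex's profit: π_V = (272 - 2Q)q_V - (81q_V). Setting ∂π_V/∂q_V = 0: 191 - 4q_V - 2(q_J + q_G) = 0.
Juno's first-order condition: 165 - 4q_J - 2(q_V + q_G) = 0.
Granite's profit: π_G = (272 - 2Q)q_G - (73q_G). Setting ∂π_G/∂q_G = 0: 199 - 4q_G - 2(q_V + q_J) = 0.
Summing all 3 equations gives 555 − 8Q = 0, hence Q = 555/8.
Back-substituting: q_V = (191 − 555/4)/2 = 209/8, q_J = (165 − 555/4)/2 = 105/8, q_G = (199 − 555/4)/2 = 241/8.

13.13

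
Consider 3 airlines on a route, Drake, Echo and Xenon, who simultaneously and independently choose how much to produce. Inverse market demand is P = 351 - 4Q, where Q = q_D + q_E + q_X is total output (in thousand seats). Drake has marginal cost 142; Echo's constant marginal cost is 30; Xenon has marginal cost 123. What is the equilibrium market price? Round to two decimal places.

161.50

Drake's profit: π_D = (351 - 4Q)q_D - (142q_D). Setting ∂π_D/∂q_D = 0: 209 - 8q_D - 4(q_E + q_X) = 0.
Echo's profit: π_E = (351 - 4Q)q_E - (30q_E). Setting ∂π_E/∂q_E = 0: 321 - 8q_E - 4(q_D + q_X) = 0.
Xenon's profit: π_X = (351 - 4Q)q_X - (123q_X). Setting ∂π_X/∂q_X = 0: 228 - 8q_X - 4(q_D + q_E) = 0.
Adding the 3 conditions: 758 − 8Q − 8Q = 0, i.e. Q = 379/8.
Back-substituting: q_D = (209 − 379/2)/4 = 39/8, q_E = (321 − 379/2)/4 = 263/8, q_X = (228 − 379/2)/4 = 77/8.
Total output Q = 379/8, so price P = 351 - 4·(379/8) = 323/2.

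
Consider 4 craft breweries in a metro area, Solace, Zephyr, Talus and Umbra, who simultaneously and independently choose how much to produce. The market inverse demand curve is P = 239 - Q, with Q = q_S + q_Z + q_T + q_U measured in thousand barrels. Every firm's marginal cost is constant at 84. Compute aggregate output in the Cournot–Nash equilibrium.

124

Each firm earns π_i = (239 - Q)q_i - 84q_i.
Setting ∂π_i/∂q_i = 0 with rivals' quantities fixed: 155 - 2q_i - Σ_{j≠i} q_j = 0.
By symmetry each firm produces the same amount; substituting Σ_{j≠i} q_j = 3q_i yields q_i = 155/5 = 31.
Total output Q = 31 + 31 + 31 + 31 = 124.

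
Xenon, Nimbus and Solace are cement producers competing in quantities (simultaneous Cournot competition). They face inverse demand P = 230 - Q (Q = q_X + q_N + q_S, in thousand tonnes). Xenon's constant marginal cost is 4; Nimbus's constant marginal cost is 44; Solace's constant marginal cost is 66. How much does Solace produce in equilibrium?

Xenon's profit: π_X = (230 - Q)q_X - (4q_X). Setting ∂π_X/∂q_X = 0: 226 - 2q_X - (q_N + q_S) = 0.
Nimbus's first-order condition: 186 - 2q_N - (q_X + q_S) = 0.
Solace's profit: π_S = (230 - Q)q_S - (66q_S). Setting ∂π_S/∂q_S = 0: 164 - 2q_S - (q_X + q_N) = 0.
Adding the 3 conditions: 576 − 2Q − 2Q = 0, i.e. Q = 144.
Back-substituting: q_X = (226 − 144) = 82, q_N = (186 − 144) = 42, q_S = (164 − 144) = 20.

20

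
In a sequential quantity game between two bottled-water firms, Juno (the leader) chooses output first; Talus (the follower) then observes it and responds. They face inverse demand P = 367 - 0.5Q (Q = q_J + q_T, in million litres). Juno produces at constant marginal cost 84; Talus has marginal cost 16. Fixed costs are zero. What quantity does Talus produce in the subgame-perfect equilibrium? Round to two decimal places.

Solve by backward induction. Given q_J, the follower Talus maximises π_T = (367 - (1/2)q_J - (1/2)q_T)q_T - 16q_T.
∂π_T/∂q_T = 351 - (1/2)q_J - q_T = 0 gives the reaction function q_T = (351 - (1/2)q_J).
The leader anticipates this reaction. Substituting into P = 367 - 0.5Q gives P = 383/2 - (1/4)q_J, so π_J = (383/2 - (1/4)q_J)q_J - 84q_J.
Leader FOC: 215/2 - (1/2)q_J = 0, so q_J = 215.
Then q_T = (351 - (1/2)·215) = 487/2.

243.50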